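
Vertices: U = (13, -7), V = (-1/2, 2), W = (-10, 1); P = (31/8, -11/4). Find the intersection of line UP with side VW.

(-21/4, 3/2)

Barycentric coordinates of P with respect to UVW: (1/2, 1/4, 1/4).
On side VW the U-coordinate is zero; dropping P's U-weight 1/2 and renormalizing the remaining 1/4 : 1/4 gives weights 1/2, 1/2 on V, W.
Q = (1/2)·(-1/2, 2) + (1/2)·(-10, 1) = (-21/4, 3/2).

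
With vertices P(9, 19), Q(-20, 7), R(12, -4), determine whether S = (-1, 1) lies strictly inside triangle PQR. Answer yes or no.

Barycentric coordinates of S: (17/703, 284/703, 402/703).
The three coordinates are positive, positive, positive; a point is interior exactly when all three are positive.

yes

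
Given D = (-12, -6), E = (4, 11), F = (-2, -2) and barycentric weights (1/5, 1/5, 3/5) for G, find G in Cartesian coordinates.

(-14/5, -1/5)

G = (1/5)·D + (1/5)·E + (3/5)·F.
x-coordinate: (1/5)·(-12) + (1/5)·4 + (3/5)·(-2) = -14/5.
y-coordinate: (1/5)·(-6) + (1/5)·11 + (3/5)·(-2) = -1/5.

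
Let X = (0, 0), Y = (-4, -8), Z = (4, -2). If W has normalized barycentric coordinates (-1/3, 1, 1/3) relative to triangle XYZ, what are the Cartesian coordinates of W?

(-8/3, -26/3)

W = (-1/3)·X + 1·Y + (1/3)·Z.
x-coordinate: (-1/3)·0 + 1·(-4) + (1/3)·4 = -8/3.
y-coordinate: (-1/3)·0 + 1·(-8) + (1/3)·(-2) = -26/3.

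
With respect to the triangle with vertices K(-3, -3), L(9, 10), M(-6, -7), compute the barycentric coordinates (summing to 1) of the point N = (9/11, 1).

Signed area of the reference triangle: [KLM] = ½·((-3)·(10−(-7)) + 9·(-7−(-3)) + (-6)·(-3−10)) = ½·(-51 − 36 + 78) = -9/2.
[NLM] = ½·((9/11)·(10−(-7)) + 9·(-7−1) + (-6)·(1−10)) = ½·(153/11 − 72 + 54) = -45/22, so the K-coordinate is (-45/22)/(-9/2) = 5/11.
[KNM] = ½·((-3)·(1−(-7)) + (9/11)·(-7−(-3)) + (-6)·(-3−1)) = ½·(-24 − 36/11 + 24) = -18/11, so the L-coordinate is 4/11.
[KLN] = ½·((-3)·(10−1) + 9·(1−(-3)) + (9/11)·(-3−10)) = ½·(-27 + 36 − 117/11) = -9/11, so the M-coordinate is 2/11.

(5/11, 4/11, 2/11)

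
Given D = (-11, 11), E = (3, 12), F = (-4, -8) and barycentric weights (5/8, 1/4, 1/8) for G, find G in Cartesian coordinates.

(-53/8, 71/8)

G = (5/8)·D + (1/4)·E + (1/8)·F.
x-coordinate: (5/8)·(-11) + (1/4)·3 + (1/8)·(-4) = -53/8.
y-coordinate: (5/8)·11 + (1/4)·12 + (1/8)·(-8) = 71/8.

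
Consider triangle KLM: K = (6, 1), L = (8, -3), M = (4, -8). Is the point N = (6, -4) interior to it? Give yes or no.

Barycentric coordinates of N: (3/13, 5/13, 5/13).
The three coordinates are positive, positive, positive; a point is interior exactly when all three are positive.

yes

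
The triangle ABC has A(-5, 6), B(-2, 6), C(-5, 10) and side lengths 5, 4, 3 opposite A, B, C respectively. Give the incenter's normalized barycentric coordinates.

The incenter has barycentric coordinates proportional to the opposite side lengths: (5 : 4 : 3).
Normalizing by 5+4+3 = 12 gives (5/12, 1/3, 1/4).

(5/12, 1/3, 1/4)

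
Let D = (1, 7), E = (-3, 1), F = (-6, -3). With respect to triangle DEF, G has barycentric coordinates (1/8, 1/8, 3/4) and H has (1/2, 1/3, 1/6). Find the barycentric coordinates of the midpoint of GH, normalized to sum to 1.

(5/16, 11/48, 11/24)

Since both coordinate triples sum to 1, the midpoint's barycentrics are the componentwise average.
(1/8+1/2)/2 = 5/16; similarly 11/48 and 11/24.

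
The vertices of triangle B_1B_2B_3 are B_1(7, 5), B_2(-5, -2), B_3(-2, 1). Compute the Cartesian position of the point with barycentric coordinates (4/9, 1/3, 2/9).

M = (4/9)·B_1 + (1/3)·B_2 + (2/9)·B_3.
x-coordinate: (4/9)·7 + (1/3)·(-5) + (2/9)·(-2) = 1.
y-coordinate: (4/9)·5 + (1/3)·(-2) + (2/9)·1 = 16/9.

(1, 16/9)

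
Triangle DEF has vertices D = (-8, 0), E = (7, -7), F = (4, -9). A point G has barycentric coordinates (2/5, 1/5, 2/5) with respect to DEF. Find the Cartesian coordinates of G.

G = (2/5)·D + (1/5)·E + (2/5)·F.
x-coordinate: (2/5)·(-8) + (1/5)·7 + (2/5)·4 = -1/5.
y-coordinate: (2/5)·0 + (1/5)·(-7) + (2/5)·(-9) = -5.

(-1/5, -5)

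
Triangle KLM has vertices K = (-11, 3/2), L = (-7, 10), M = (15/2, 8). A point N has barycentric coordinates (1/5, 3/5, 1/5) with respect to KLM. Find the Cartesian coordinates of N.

(-49/10, 79/10)

N = (1/5)·K + (3/5)·L + (1/5)·M.
x-coordinate: (1/5)·(-11) + (3/5)·(-7) + (1/5)·(15/2) = -49/10.
y-coordinate: (1/5)·(3/2) + (3/5)·10 + (1/5)·8 = 79/10.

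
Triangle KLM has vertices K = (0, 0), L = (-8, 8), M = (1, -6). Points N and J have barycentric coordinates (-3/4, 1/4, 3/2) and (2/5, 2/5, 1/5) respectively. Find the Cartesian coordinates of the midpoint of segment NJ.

Barycentric coordinates of the midpoint are the average: (-7/40, 13/40, 17/20).
Converting: (-7/40)·K + (13/40)·L + (17/20)·M = (-7/4, -5/2).

(-7/4, -5/2)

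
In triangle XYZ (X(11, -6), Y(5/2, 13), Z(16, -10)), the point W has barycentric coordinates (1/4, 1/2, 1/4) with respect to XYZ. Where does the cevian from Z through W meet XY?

Line ZW meets XY where the Z-coordinate vanishes; zeroing W's Z-weight and renormalizing leaves X, Y-weights 1/4 : 1/2 → (1/3, 2/3).
So V = (1/3)·X + (2/3)·Y = (16/3, 20/3).

(16/3, 20/3)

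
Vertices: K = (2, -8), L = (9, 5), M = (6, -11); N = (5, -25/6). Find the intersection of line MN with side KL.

(24/5, -14/5)

Barycentric coordinates of N with respect to KLM: (1/2, 1/3, 1/6).
On side KL the M-coordinate is zero; dropping N's M-weight 1/6 and renormalizing the remaining 1/2 : 1/3 gives weights 3/5, 2/5 on K, L.
J = (3/5)·(2, -8) + (2/5)·(9, 5) = (24/5, -14/5).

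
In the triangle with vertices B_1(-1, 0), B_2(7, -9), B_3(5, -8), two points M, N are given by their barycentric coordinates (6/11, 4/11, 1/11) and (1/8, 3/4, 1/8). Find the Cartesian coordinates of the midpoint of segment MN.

(361/88, -47/8)

Barycentric coordinates of the midpoint are the average: (59/176, 49/88, 19/176).
Converting: (59/176)·B_1 + (49/88)·B_2 + (19/176)·B_3 = (361/88, -47/8).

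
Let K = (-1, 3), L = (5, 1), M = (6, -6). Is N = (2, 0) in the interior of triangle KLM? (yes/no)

Barycentric coordinates of N: (11/20, 3/20, 3/10).
The three coordinates are positive, positive, positive; a point is interior exactly when all three are positive.

yes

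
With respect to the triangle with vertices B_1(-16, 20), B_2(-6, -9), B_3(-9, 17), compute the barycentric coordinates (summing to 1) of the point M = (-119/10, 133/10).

Signed area of the reference triangle: [B_1B_2B_3] = ½·((-16)·(-9−17) + (-6)·(17−20) + (-9)·(20−(-9))) = ½·(416 + 18 − 261) = 173/2.
[MB_2B_3] = ½·((-119/10)·(-9−17) + (-6)·(17−(133/10)) + (-9)·(133/10−(-9))) = ½·(1547/5 − 111/5 − 2007/10) = 173/4, so the B_1-coordinate is (173/4)/(173/2) = 1/2.
[B_1MB_3] = ½·((-16)·(133/10−17) + (-119/10)·(17−20) + (-9)·(20−(133/10))) = ½·(296/5 + 357/10 − 603/10) = 173/10, so the B_2-coordinate is 1/5.
[B_1B_2M] = ½·((-16)·(-9−(133/10)) + (-6)·(133/10−20) + (-119/10)·(20−(-9))) = ½·(1784/5 + 201/5 − 3451/10) = 519/20, so the B_3-coordinate is 3/10.

(1/2, 1/5, 3/10)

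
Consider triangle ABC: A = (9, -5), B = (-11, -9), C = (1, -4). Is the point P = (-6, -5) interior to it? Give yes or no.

Barycentric coordinates of P: (-23/52, 15/52, 15/13).
The three coordinates are negative, positive, positive; a point is interior exactly when all three are positive.

no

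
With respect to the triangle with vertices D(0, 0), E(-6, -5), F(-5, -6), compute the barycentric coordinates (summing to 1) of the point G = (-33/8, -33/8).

Signed area of the reference triangle: [DEF] = ½·(0·(-5−(-6)) + (-6)·(-6−0) + (-5)·(0−(-5))) = ½·(0 + 36 − 25) = 11/2.
[GEF] = ½·((-33/8)·(-5−(-6)) + (-6)·(-6−(-33/8)) + (-5)·(-33/8−(-5))) = ½·(-33/8 + 45/4 − 35/8) = 11/8, so the D-coordinate is (11/8)/(11/2) = 1/4.
[DGF] = ½·(0·(-33/8−(-6)) + (-33/8)·(-6−0) + (-5)·(0−(-33/8))) = ½·(0 + 99/4 − 165/8) = 33/16, so the E-coordinate is 3/8.
[DEG] = ½·(0·(-5−(-33/8)) + (-6)·(-33/8−0) + (-33/8)·(0−(-5))) = ½·(0 + 99/4 − 165/8) = 33/16, so the F-coordinate is 3/8.

(1/4, 3/8, 3/8)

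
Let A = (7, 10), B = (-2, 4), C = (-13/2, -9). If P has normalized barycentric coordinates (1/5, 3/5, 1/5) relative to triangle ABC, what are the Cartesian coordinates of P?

(-11/10, 13/5)

P = (1/5)·A + (3/5)·B + (1/5)·C.
x-coordinate: (1/5)·7 + (3/5)·(-2) + (1/5)·(-13/2) = -11/10.
y-coordinate: (1/5)·10 + (3/5)·4 + (1/5)·(-9) = 13/5.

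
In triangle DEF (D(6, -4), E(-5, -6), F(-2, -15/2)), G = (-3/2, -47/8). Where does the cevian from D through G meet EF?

Barycentric coordinates of G with respect to DEF: (1/4, 1/2, 1/4).
On side EF the D-coordinate is zero; dropping G's D-weight 1/4 and renormalizing the remaining 1/2 : 1/4 gives weights 2/3, 1/3 on E, F.
H = (2/3)·(-5, -6) + (1/3)·(-2, -15/2) = (-4, -13/2).

(-4, -13/2)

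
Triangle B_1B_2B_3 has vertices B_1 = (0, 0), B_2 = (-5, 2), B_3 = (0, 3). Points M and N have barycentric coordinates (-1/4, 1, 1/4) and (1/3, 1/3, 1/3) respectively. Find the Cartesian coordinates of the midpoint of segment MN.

Barycentric coordinates of the midpoint are the average: (1/24, 2/3, 7/24).
Converting: (1/24)·B_1 + (2/3)·B_2 + (7/24)·B_3 = (-10/3, 53/24).

(-10/3, 53/24)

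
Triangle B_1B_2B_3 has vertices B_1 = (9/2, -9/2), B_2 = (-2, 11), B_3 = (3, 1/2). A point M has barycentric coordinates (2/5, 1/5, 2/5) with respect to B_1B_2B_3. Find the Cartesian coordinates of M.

(13/5, 3/5)

M = (2/5)·B_1 + (1/5)·B_2 + (2/5)·B_3.
x-coordinate: (2/5)·(9/2) + (1/5)·(-2) + (2/5)·3 = 13/5.
y-coordinate: (2/5)·(-9/2) + (1/5)·11 + (2/5)·(1/2) = 3/5.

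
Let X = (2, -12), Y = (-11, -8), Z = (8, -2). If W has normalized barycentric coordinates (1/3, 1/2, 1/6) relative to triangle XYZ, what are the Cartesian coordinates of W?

(-7/2, -25/3)

W = (1/3)·X + (1/2)·Y + (1/6)·Z.
x-coordinate: (1/3)·2 + (1/2)·(-11) + (1/6)·8 = -7/2.
y-coordinate: (1/3)·(-12) + (1/2)·(-8) + (1/6)·(-2) = -25/3.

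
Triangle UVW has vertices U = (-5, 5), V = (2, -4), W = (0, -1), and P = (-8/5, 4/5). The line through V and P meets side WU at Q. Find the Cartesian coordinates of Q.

(-5/2, 2)

Barycentric coordinates of P with respect to UVW: (2/5, 1/5, 2/5).
On side WU the V-coordinate is zero; dropping P's V-weight 1/5 and renormalizing the remaining 2/5 : 2/5 gives weights 1/2, 1/2 on W, U.
Q = (1/2)·(0, -1) + (1/2)·(-5, 5) = (-5/2, 2).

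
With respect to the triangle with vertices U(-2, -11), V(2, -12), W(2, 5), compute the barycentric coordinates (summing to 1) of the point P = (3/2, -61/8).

Signed area of the reference triangle: [UVW] = ½·((-2)·(-12−5) + 2·(5−(-11)) + 2·(-11−(-12))) = ½·(34 + 32 + 2) = 34.
[PVW] = ½·((3/2)·(-12−5) + 2·(5−(-61/8)) + 2·(-61/8−(-12))) = ½·(-51/2 + 101/4 + 35/4) = 17/4, so the U-coordinate is (17/4)/34 = 1/8.
[UPW] = ½·((-2)·(-61/8−5) + (3/2)·(5−(-11)) + 2·(-11−(-61/8))) = ½·(101/4 + 24 − 27/4) = 85/4, so the V-coordinate is 5/8.
[UVP] = ½·((-2)·(-12−(-61/8)) + 2·(-61/8−(-11)) + (3/2)·(-11−(-12))) = ½·(35/4 + 27/4 + 3/2) = 17/2, so the W-coordinate is 1/4.

(1/8, 5/8, 1/4)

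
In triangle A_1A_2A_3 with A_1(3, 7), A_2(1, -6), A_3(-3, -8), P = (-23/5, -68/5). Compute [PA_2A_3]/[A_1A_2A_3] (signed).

[A_1A_2A_3] = ½·(3·(-6−(-8)) + 1·(-8−7) + (-3)·(7−(-6))) = ½·(6 − 15 − 39) = -24.
[PA_2A_3] = ½·((-23/5)·(-6−(-8)) + 1·(-8−(-68/5)) + (-3)·(-68/5−(-6))) = ½·(-46/5 + 28/5 + 114/5) = 48/5, so the ratio is (48/5)/(-24) = -2/5.

-2/5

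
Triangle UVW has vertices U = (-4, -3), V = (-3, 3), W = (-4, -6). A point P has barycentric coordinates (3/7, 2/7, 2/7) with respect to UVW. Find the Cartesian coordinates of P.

P = (3/7)·U + (2/7)·V + (2/7)·W.
x-coordinate: (3/7)·(-4) + (2/7)·(-3) + (2/7)·(-4) = -26/7.
y-coordinate: (3/7)·(-3) + (2/7)·3 + (2/7)·(-6) = -15/7.

(-26/7, -15/7)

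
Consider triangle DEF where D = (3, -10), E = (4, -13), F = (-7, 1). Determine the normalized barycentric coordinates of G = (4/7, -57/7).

Signed area of the reference triangle: [DEF] = ½·(3·(-13−1) + 4·(1−(-10)) + (-7)·(-10−(-13))) = ½·(-42 + 44 − 21) = -19/2.
[GEF] = ½·((4/7)·(-13−1) + 4·(1−(-57/7)) + (-7)·(-57/7−(-13))) = ½·(-8 + 256/7 − 34) = -19/7, so the D-coordinate is (-19/7)/(-19/2) = 2/7.
[DGF] = ½·(3·(-57/7−1) + (4/7)·(1−(-10)) + (-7)·(-10−(-57/7))) = ½·(-192/7 + 44/7 + 13) = -57/14, so the E-coordinate is 3/7.
[DEG] = ½·(3·(-13−(-57/7)) + 4·(-57/7−(-10)) + (4/7)·(-10−(-13))) = ½·(-102/7 + 52/7 + 12/7) = -19/7, so the F-coordinate is 2/7.
Check: 2/7 + 3/7 + 2/7 = 1.

(2/7, 3/7, 2/7)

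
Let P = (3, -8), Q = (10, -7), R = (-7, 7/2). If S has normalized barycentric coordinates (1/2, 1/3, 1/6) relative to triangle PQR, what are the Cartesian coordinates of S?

S = (1/2)·P + (1/3)·Q + (1/6)·R.
x-coordinate: (1/2)·3 + (1/3)·10 + (1/6)·(-7) = 11/3.
y-coordinate: (1/2)·(-8) + (1/3)·(-7) + (1/6)·(7/2) = -23/4.

(11/3, -23/4)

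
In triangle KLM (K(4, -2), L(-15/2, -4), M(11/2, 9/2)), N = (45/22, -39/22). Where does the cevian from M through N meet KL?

Barycentric coordinates of N with respect to KLM: (8/11, 2/11, 1/11).
On side KL the M-coordinate is zero; dropping N's M-weight 1/11 and renormalizing the remaining 8/11 : 2/11 gives weights 4/5, 1/5 on K, L.
J = (4/5)·(4, -2) + (1/5)·(-15/2, -4) = (17/10, -12/5).

(17/10, -12/5)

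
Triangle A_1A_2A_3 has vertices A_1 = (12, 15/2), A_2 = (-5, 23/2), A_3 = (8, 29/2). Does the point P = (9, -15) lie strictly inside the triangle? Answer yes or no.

Barycentric coordinates of P: (773/206, 111/103, -789/206).
The three coordinates are positive, positive, negative; a point is interior exactly when all three are positive.

no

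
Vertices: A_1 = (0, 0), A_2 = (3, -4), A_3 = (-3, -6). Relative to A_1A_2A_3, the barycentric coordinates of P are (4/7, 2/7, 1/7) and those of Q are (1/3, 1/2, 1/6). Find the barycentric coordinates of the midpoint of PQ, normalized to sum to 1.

(19/42, 11/28, 13/84)

Since both coordinate triples sum to 1, the midpoint's barycentrics are the componentwise average.
(4/7+1/3)/2 = 19/42; similarly 11/28 and 13/84.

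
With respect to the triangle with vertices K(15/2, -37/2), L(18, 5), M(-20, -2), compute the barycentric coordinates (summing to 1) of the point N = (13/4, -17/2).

(1/2, 1/4, 1/4)

Signed area of the reference triangle: [KLM] = ½·((15/2)·(5−(-2)) + 18·(-2−(-37/2)) + (-20)·(-37/2−5)) = ½·(105/2 + 297 + 470) = 1639/4.
[NLM] = ½·((13/4)·(5−(-2)) + 18·(-2−(-17/2)) + (-20)·(-17/2−5)) = ½·(91/4 + 117 + 270) = 1639/8, so the K-coordinate is (1639/8)/(1639/4) = 1/2.
[KNM] = ½·((15/2)·(-17/2−(-2)) + (13/4)·(-2−(-37/2)) + (-20)·(-37/2−(-17/2))) = ½·(-195/4 + 429/8 + 200) = 1639/16, so the L-coordinate is 1/4.
[KLN] = ½·((15/2)·(5−(-17/2)) + 18·(-17/2−(-37/2)) + (13/4)·(-37/2−5)) = ½·(405/4 + 180 − 611/8) = 1639/16, so the M-coordinate is 1/4.
Check: 1/2 + 1/4 + 1/4 = 1.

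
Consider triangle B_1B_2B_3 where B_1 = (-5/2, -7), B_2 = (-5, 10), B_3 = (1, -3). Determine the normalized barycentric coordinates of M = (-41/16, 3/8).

Signed area of the reference triangle: [B_1B_2B_3] = ½·((-5/2)·(10−(-3)) + (-5)·(-3−(-7)) + 1·(-7−10)) = ½·(-65/2 − 20 − 17) = -139/4.
[MB_2B_3] = ½·((-41/16)·(10−(-3)) + (-5)·(-3−(3/8)) + 1·(3/8−10)) = ½·(-533/16 + 135/8 − 77/8) = -417/32, so the B_1-coordinate is (-417/32)/(-139/4) = 3/8.
[B_1MB_3] = ½·((-5/2)·(3/8−(-3)) + (-41/16)·(-3−(-7)) + 1·(-7−(3/8))) = ½·(-135/16 − 41/4 − 59/8) = -417/32, so the B_2-coordinate is 3/8.
[B_1B_2M] = ½·((-5/2)·(10−(3/8)) + (-5)·(3/8−(-7)) + (-41/16)·(-7−10)) = ½·(-385/16 − 295/8 + 697/16) = -139/16, so the B_3-coordinate is 1/4.

(3/8, 3/8, 1/4)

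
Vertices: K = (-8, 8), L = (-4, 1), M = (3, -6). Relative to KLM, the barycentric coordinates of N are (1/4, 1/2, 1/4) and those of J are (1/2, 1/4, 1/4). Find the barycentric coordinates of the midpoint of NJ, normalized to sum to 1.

(3/8, 3/8, 1/4)

Since both coordinate triples sum to 1, the midpoint's barycentrics are the componentwise average.
(1/4+1/2)/2 = 3/8; similarly 3/8 and 1/4.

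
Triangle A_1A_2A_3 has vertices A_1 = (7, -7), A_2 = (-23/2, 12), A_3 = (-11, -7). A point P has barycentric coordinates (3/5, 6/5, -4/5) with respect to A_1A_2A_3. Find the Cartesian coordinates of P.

P = (3/5)·A_1 + (6/5)·A_2 + (-4/5)·A_3.
x-coordinate: (3/5)·7 + (6/5)·(-23/2) + (-4/5)·(-11) = -4/5.
y-coordinate: (3/5)·(-7) + (6/5)·12 + (-4/5)·(-7) = 79/5.

(-4/5, 79/5)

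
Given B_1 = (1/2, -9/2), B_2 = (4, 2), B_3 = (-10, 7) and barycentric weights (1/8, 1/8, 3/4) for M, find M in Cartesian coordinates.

M = (1/8)·B_1 + (1/8)·B_2 + (3/4)·B_3.
x-coordinate: (1/8)·(1/2) + (1/8)·4 + (3/4)·(-10) = -111/16.
y-coordinate: (1/8)·(-9/2) + (1/8)·2 + (3/4)·7 = 79/16.

(-111/16, 79/16)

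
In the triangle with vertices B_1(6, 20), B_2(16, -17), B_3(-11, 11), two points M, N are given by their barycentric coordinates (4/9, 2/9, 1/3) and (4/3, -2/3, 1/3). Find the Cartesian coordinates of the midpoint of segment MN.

(-17/9, 227/9)

Barycentric coordinates of the midpoint are the average: (8/9, -2/9, 1/3).
Converting: (8/9)·B_1 + (-2/9)·B_2 + (1/3)·B_3 = (-17/9, 227/9).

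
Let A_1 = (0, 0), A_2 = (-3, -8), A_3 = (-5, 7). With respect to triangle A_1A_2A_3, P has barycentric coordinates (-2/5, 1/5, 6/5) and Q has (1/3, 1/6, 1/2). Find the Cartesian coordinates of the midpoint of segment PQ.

Barycentric coordinates of the midpoint are the average: (-1/30, 11/60, 17/20).
Converting: (-1/30)·A_1 + (11/60)·A_2 + (17/20)·A_3 = (-24/5, 269/60).

(-24/5, 269/60)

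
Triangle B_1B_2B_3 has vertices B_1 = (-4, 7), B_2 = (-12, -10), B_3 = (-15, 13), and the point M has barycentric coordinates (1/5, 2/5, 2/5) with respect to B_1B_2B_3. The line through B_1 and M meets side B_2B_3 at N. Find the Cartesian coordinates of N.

(-27/2, 3/2)

Line B_1M meets B_2B_3 where the B_1-coordinate vanishes; zeroing M's B_1-weight and renormalizing leaves B_2, B_3-weights 2/5 : 2/5 → (1/2, 1/2).
So N = (1/2)·B_2 + (1/2)·B_3 = (-27/2, 3/2).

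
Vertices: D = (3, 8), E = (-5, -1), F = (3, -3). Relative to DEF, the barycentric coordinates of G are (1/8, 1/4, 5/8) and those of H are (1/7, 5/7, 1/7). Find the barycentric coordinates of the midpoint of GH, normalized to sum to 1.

(15/112, 27/56, 43/112)

Since both coordinate triples sum to 1, the midpoint's barycentrics are the componentwise average.
(1/8+1/7)/2 = 15/112; similarly 27/56 and 43/112.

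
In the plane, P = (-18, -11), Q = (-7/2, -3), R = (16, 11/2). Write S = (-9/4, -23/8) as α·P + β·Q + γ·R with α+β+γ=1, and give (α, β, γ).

(1/4, 1/2, 1/4)

Signed area of the reference triangle: [PQR] = ½·((-18)·(-3−(11/2)) + (-7/2)·(11/2−(-11)) + 16·(-11−(-3))) = ½·(153 − 231/4 − 128) = -131/8.
[SQR] = ½·((-9/4)·(-3−(11/2)) + (-7/2)·(11/2−(-23/8)) + 16·(-23/8−(-3))) = ½·(153/8 − 469/16 + 2) = -131/32, so the P-coordinate is (-131/32)/(-131/8) = 1/4.
[PSR] = ½·((-18)·(-23/8−(11/2)) + (-9/4)·(11/2−(-11)) + 16·(-11−(-23/8))) = ½·(603/4 − 297/8 − 130) = -131/16, so the Q-coordinate is 1/2.
[PQS] = ½·((-18)·(-3−(-23/8)) + (-7/2)·(-23/8−(-11)) + (-9/4)·(-11−(-3))) = ½·(9/4 − 455/16 + 18) = -131/32, so the R-coordinate is 1/4.
Check: 1/4 + 1/2 + 1/4 = 1.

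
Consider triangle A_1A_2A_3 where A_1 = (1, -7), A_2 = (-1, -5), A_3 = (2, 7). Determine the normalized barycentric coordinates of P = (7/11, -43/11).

(6/11, 3/11, 2/11)

Signed area of the reference triangle: [A_1A_2A_3] = ½·(1·(-5−7) + (-1)·(7−(-7)) + 2·(-7−(-5))) = ½·(-12 − 14 − 4) = -15.
[PA_2A_3] = ½·((7/11)·(-5−7) + (-1)·(7−(-43/11)) + 2·(-43/11−(-5))) = ½·(-84/11 − 120/11 + 24/11) = -90/11, so the A_1-coordinate is (-90/11)/(-15) = 6/11.
[A_1PA_3] = ½·(1·(-43/11−7) + (7/11)·(7−(-7)) + 2·(-7−(-43/11))) = ½·(-120/11 + 98/11 − 68/11) = -45/11, so the A_2-coordinate is 3/11.
[A_1A_2P] = ½·(1·(-5−(-43/11)) + (-1)·(-43/11−(-7)) + (7/11)·(-7−(-5))) = ½·(-12/11 − 34/11 − 14/11) = -30/11, so the A_3-coordinate is 2/11.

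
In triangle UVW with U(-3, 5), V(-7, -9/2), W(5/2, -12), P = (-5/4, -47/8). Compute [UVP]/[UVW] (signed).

1/2

[UVW] = ½·((-3)·(-9/2−(-12)) + (-7)·(-12−5) + (5/2)·(5−(-9/2))) = ½·(-45/2 + 119 + 95/4) = 481/8.
[UVP] = ½·((-3)·(-9/2−(-47/8)) + (-7)·(-47/8−5) + (-5/4)·(5−(-9/2))) = ½·(-33/8 + 609/8 − 95/8) = 481/16, so the ratio is (481/16)/(481/8) = 1/2.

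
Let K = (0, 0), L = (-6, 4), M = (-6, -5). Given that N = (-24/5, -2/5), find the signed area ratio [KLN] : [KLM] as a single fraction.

[KLM] = ½·(0·(4−(-5)) + (-6)·(-5−0) + (-6)·(0−4)) = ½·(0 + 30 + 24) = 27.
[KLN] = ½·(0·(4−(-2/5)) + (-6)·(-2/5−0) + (-24/5)·(0−4)) = ½·(0 + 12/5 + 96/5) = 54/5, so the ratio is (54/5)/27 = 2/5.

2/5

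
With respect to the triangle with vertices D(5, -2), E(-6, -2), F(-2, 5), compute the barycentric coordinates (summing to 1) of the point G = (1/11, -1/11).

Signed area of the reference triangle: [DEF] = ½·(5·(-2−5) + (-6)·(5−(-2)) + (-2)·(-2−(-2))) = ½·(-35 − 42 + 0) = -77/2.
[GEF] = ½·((1/11)·(-2−5) + (-6)·(5−(-1/11)) + (-2)·(-1/11−(-2))) = ½·(-7/11 − 336/11 − 42/11) = -35/2, so the D-coordinate is (-35/2)/(-77/2) = 5/11.
[DGF] = ½·(5·(-1/11−5) + (1/11)·(5−(-2)) + (-2)·(-2−(-1/11))) = ½·(-280/11 + 7/11 + 42/11) = -21/2, so the E-coordinate is 3/11.
[DEG] = ½·(5·(-2−(-1/11)) + (-6)·(-1/11−(-2)) + (1/11)·(-2−(-2))) = ½·(-105/11 − 126/11 + 0) = -21/2, so the F-coordinate is 3/11.
Check: 5/11 + 3/11 + 3/11 = 1.

(5/11, 3/11, 3/11)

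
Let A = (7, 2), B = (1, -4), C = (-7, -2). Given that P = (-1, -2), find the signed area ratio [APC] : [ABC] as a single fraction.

2/5

[ABC] = ½·(7·(-4−(-2)) + 1·(-2−2) + (-7)·(2−(-4))) = ½·(-14 − 4 − 42) = -30.
[APC] = ½·(7·(-2−(-2)) + (-1)·(-2−2) + (-7)·(2−(-2))) = ½·(0 + 4 − 28) = -12, so the ratio is (-12)/(-30) = 2/5.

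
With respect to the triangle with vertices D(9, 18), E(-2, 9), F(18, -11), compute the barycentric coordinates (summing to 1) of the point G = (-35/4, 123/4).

(3/4, 1, -3/4)

Signed area of the reference triangle: [DEF] = ½·(9·(9−(-11)) + (-2)·(-11−18) + 18·(18−9)) = ½·(180 + 58 + 162) = 200.
[GEF] = ½·((-35/4)·(9−(-11)) + (-2)·(-11−(123/4)) + 18·(123/4−9)) = ½·(-175 + 167/2 + 783/2) = 150, so the D-coordinate is 150/200 = 3/4.
[DGF] = ½·(9·(123/4−(-11)) + (-35/4)·(-11−18) + 18·(18−(123/4))) = ½·(1503/4 + 1015/4 − 459/2) = 200, so the E-coordinate is 1.
[DEG] = ½·(9·(9−(123/4)) + (-2)·(123/4−18) + (-35/4)·(18−9)) = ½·(-783/4 − 51/2 − 315/4) = -150, so the F-coordinate is -3/4.
Check: 3/4 + 1 − 3/4 = 1.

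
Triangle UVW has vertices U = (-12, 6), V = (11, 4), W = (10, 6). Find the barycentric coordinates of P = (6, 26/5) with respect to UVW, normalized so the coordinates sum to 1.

(1/5, 2/5, 2/5)

Signed area of the reference triangle: [UVW] = ½·((-12)·(4−6) + 11·(6−6) + 10·(6−4)) = ½·(24 + 0 + 20) = 22.
[PVW] = ½·(6·(4−6) + 11·(6−(26/5)) + 10·(26/5−4)) = ½·(-12 + 44/5 + 12) = 22/5, so the U-coordinate is (22/5)/22 = 1/5.
[UPW] = ½·((-12)·(26/5−6) + 6·(6−6) + 10·(6−(26/5))) = ½·(48/5 + 0 + 8) = 44/5, so the V-coordinate is 2/5.
[UVP] = ½·((-12)·(4−(26/5)) + 11·(26/5−6) + 6·(6−4)) = ½·(72/5 − 44/5 + 12) = 44/5, so the W-coordinate is 2/5.
Check: 1/5 + 2/5 + 2/5 = 1.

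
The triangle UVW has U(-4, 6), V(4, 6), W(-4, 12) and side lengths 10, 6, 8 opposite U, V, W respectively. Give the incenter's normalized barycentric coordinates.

(5/12, 1/4, 1/3)

The incenter has barycentric coordinates proportional to the opposite side lengths: (10 : 6 : 8).
Normalizing by 10+6+8 = 24 gives (5/12, 1/4, 1/3).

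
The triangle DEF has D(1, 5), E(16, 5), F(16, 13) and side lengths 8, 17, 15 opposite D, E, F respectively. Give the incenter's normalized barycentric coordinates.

The incenter has barycentric coordinates proportional to the opposite side lengths: (8 : 17 : 15).
Normalizing by 8+17+15 = 40 gives (1/5, 17/40, 3/8).

(1/5, 17/40, 3/8)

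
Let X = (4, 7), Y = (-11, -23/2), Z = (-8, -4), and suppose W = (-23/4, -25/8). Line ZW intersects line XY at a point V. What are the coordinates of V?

Barycentric coordinates of W with respect to XYZ: (1/4, 1/4, 1/2).
On side XY the Z-coordinate is zero; dropping W's Z-weight 1/2 and renormalizing the remaining 1/4 : 1/4 gives weights 1/2, 1/2 on X, Y.
V = (1/2)·(4, 7) + (1/2)·(-11, -23/2) = (-7/2, -9/4).

(-7/2, -9/4)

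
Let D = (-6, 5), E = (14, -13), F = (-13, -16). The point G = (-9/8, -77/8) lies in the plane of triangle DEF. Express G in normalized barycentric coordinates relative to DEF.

Signed area of the reference triangle: [DEF] = ½·((-6)·(-13−(-16)) + 14·(-16−5) + (-13)·(5−(-13))) = ½·(-18 − 294 − 234) = -273.
[GEF] = ½·((-9/8)·(-13−(-16)) + 14·(-16−(-77/8)) + (-13)·(-77/8−(-13))) = ½·(-27/8 − 357/4 − 351/8) = -273/4, so the D-coordinate is (-273/4)/(-273) = 1/4.
[DGF] = ½·((-6)·(-77/8−(-16)) + (-9/8)·(-16−5) + (-13)·(5−(-77/8))) = ½·(-153/4 + 189/8 − 1521/8) = -819/8, so the E-coordinate is 3/8.
[DEG] = ½·((-6)·(-13−(-77/8)) + 14·(-77/8−5) + (-9/8)·(5−(-13))) = ½·(81/4 − 819/4 − 81/4) = -819/8, so the F-coordinate is 3/8.
Check: 1/4 + 3/8 + 3/8 = 1.

(1/4, 3/8, 3/8)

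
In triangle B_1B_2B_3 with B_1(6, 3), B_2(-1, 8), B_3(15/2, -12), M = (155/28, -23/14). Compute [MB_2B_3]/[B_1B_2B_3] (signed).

[B_1B_2B_3] = ½·(6·(8−(-12)) + (-1)·(-12−3) + (15/2)·(3−8)) = ½·(120 + 15 − 75/2) = 195/4.
[MB_2B_3] = ½·((155/28)·(8−(-12)) + (-1)·(-12−(-23/14)) + (15/2)·(-23/14−8)) = ½·(775/7 + 145/14 − 2025/28) = 195/8, so the ratio is (195/8)/(195/4) = 1/2.

1/2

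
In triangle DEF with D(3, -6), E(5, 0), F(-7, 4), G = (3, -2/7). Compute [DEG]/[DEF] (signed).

1/7

[DEF] = ½·(3·(0−4) + 5·(4−(-6)) + (-7)·(-6−0)) = ½·(-12 + 50 + 42) = 40.
[DEG] = ½·(3·(0−(-2/7)) + 5·(-2/7−(-6)) + 3·(-6−0)) = ½·(6/7 + 200/7 − 18) = 40/7, so the ratio is (40/7)/40 = 1/7.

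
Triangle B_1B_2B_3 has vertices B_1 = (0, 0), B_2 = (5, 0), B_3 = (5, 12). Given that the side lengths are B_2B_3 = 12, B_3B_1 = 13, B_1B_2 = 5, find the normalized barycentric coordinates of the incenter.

(2/5, 13/30, 1/6)

The incenter has barycentric coordinates proportional to the opposite side lengths: (12 : 13 : 5).
Normalizing by 12+13+5 = 30 gives (2/5, 13/30, 1/6).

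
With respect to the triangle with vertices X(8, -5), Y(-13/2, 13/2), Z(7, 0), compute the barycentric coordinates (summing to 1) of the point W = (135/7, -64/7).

Signed area of the reference triangle: [XYZ] = ½·(8·(13/2−0) + (-13/2)·(0−(-5)) + 7·(-5−(13/2))) = ½·(52 − 65/2 − 161/2) = -61/2.
[WYZ] = ½·((135/7)·(13/2−0) + (-13/2)·(0−(-64/7)) + 7·(-64/7−(13/2))) = ½·(1755/14 − 416/7 − 219/2) = -305/14, so the X-coordinate is (-305/14)/(-61/2) = 5/7.
[XWZ] = ½·(8·(-64/7−0) + (135/7)·(0−(-5)) + 7·(-5−(-64/7))) = ½·(-512/7 + 675/7 + 29) = 183/7, so the Y-coordinate is -6/7.
[XYW] = ½·(8·(13/2−(-64/7)) + (-13/2)·(-64/7−(-5)) + (135/7)·(-5−(13/2))) = ½·(876/7 + 377/14 − 3105/14) = -244/7, so the Z-coordinate is 8/7.
Check: 5/7 − 6/7 + 8/7 = 1.

(5/7, -6/7, 8/7)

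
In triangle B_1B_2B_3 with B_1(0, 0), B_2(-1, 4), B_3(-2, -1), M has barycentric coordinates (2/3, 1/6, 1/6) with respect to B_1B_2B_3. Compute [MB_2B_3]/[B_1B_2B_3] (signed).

The signed ratio [MB_2B_3]/[B_1B_2B_3] equals the barycentric coordinate of M at vertex B_1, which is 2/3.

2/3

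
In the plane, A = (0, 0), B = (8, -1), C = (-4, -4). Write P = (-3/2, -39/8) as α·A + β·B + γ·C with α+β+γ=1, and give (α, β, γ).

(-1/2, 3/8, 9/8)

Signed area of the reference triangle: [ABC] = ½·(0·(-1−(-4)) + 8·(-4−0) + (-4)·(0−(-1))) = ½·(0 − 32 − 4) = -18.
[PBC] = ½·((-3/2)·(-1−(-4)) + 8·(-4−(-39/8)) + (-4)·(-39/8−(-1))) = ½·(-9/2 + 7 + 31/2) = 9, so the A-coordinate is 9/(-18) = -1/2.
[APC] = ½·(0·(-39/8−(-4)) + (-3/2)·(-4−0) + (-4)·(0−(-39/8))) = ½·(0 + 6 − 39/2) = -27/4, so the B-coordinate is 3/8.
[ABP] = ½·(0·(-1−(-39/8)) + 8·(-39/8−0) + (-3/2)·(0−(-1))) = ½·(0 − 39 − 3/2) = -81/4, so the C-coordinate is 9/8.
Check: -1/2 + 3/8 + 9/8 = 1.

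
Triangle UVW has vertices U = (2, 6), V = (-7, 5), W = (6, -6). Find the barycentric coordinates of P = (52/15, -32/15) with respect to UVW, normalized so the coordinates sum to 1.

Signed area of the reference triangle: [UVW] = ½·(2·(5−(-6)) + (-7)·(-6−6) + 6·(6−5)) = ½·(22 + 84 + 6) = 56.
[PVW] = ½·((52/15)·(5−(-6)) + (-7)·(-6−(-32/15)) + 6·(-32/15−5)) = ½·(572/15 + 406/15 − 214/5) = 56/5, so the U-coordinate is (56/5)/56 = 1/5.
[UPW] = ½·(2·(-32/15−(-6)) + (52/15)·(-6−6) + 6·(6−(-32/15))) = ½·(116/15 − 208/5 + 244/5) = 112/15, so the V-coordinate is 2/15.
[UVP] = ½·(2·(5−(-32/15)) + (-7)·(-32/15−6) + (52/15)·(6−5)) = ½·(214/15 + 854/15 + 52/15) = 112/3, so the W-coordinate is 2/3.

(1/5, 2/15, 2/3)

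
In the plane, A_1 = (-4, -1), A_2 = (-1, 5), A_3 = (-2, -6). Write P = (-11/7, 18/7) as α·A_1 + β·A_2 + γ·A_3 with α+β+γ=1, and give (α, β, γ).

Signed area of the reference triangle: [A_1A_2A_3] = ½·((-4)·(5−(-6)) + (-1)·(-6−(-1)) + (-2)·(-1−5)) = ½·(-44 + 5 + 12) = -27/2.
[PA_2A_3] = ½·((-11/7)·(5−(-6)) + (-1)·(-6−(18/7)) + (-2)·(18/7−5)) = ½·(-121/7 + 60/7 + 34/7) = -27/14, so the A_1-coordinate is (-27/14)/(-27/2) = 1/7.
[A_1PA_3] = ½·((-4)·(18/7−(-6)) + (-11/7)·(-6−(-1)) + (-2)·(-1−(18/7))) = ½·(-240/7 + 55/7 + 50/7) = -135/14, so the A_2-coordinate is 5/7.
[A_1A_2P] = ½·((-4)·(5−(18/7)) + (-1)·(18/7−(-1)) + (-11/7)·(-1−5)) = ½·(-68/7 − 25/7 + 66/7) = -27/14, so the A_3-coordinate is 1/7.
Check: 1/7 + 5/7 + 1/7 = 1.

(1/7, 5/7, 1/7)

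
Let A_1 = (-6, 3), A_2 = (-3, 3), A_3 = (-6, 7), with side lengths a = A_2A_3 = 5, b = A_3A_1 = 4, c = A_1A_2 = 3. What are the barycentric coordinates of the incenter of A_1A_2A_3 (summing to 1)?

(5/12, 1/3, 1/4)

The incenter has barycentric coordinates proportional to the opposite side lengths: (5 : 4 : 3).
Normalizing by 5+4+3 = 12 gives (5/12, 1/3, 1/4).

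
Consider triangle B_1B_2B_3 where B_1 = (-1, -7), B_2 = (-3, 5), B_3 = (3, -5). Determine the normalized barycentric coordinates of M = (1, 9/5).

Signed area of the reference triangle: [B_1B_2B_3] = ½·((-1)·(5−(-5)) + (-3)·(-5−(-7)) + 3·(-7−5)) = ½·(-10 − 6 − 36) = -26.
[MB_2B_3] = ½·(1·(5−(-5)) + (-3)·(-5−(9/5)) + 3·(9/5−5)) = ½·(10 + 102/5 − 48/5) = 52/5, so the B_1-coordinate is (52/5)/(-26) = -2/5.
[B_1MB_3] = ½·((-1)·(9/5−(-5)) + 1·(-5−(-7)) + 3·(-7−(9/5))) = ½·(-34/5 + 2 − 132/5) = -78/5, so the B_2-coordinate is 3/5.
[B_1B_2M] = ½·((-1)·(5−(9/5)) + (-3)·(9/5−(-7)) + 1·(-7−5)) = ½·(-16/5 − 132/5 − 12) = -104/5, so the B_3-coordinate is 4/5.

(-2/5, 3/5, 4/5)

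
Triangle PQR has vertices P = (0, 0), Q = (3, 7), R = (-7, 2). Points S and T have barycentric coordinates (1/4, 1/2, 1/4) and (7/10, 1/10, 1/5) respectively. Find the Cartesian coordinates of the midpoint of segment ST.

(-27/40, 51/20)

Barycentric coordinates of the midpoint are the average: (19/40, 3/10, 9/40).
Converting: (19/40)·P + (3/10)·Q + (9/40)·R = (-27/40, 51/20).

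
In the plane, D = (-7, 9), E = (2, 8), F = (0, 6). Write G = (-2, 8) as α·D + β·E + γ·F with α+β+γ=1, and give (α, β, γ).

(2/5, 2/5, 1/5)

Signed area of the reference triangle: [DEF] = ½·((-7)·(8−6) + 2·(6−9) + 0·(9−8)) = ½·(-14 − 6 + 0) = -10.
[GEF] = ½·((-2)·(8−6) + 2·(6−8) + 0·(8−8)) = ½·(-4 − 4 + 0) = -4, so the D-coordinate is (-4)/(-10) = 2/5.
[DGF] = ½·((-7)·(8−6) + (-2)·(6−9) + 0·(9−8)) = ½·(-14 + 6 + 0) = -4, so the E-coordinate is 2/5.
[DEG] = ½·((-7)·(8−8) + 2·(8−9) + (-2)·(9−8)) = ½·(0 − 2 − 2) = -2, so the F-coordinate is 1/5.
Check: 2/5 + 2/5 + 1/5 = 1.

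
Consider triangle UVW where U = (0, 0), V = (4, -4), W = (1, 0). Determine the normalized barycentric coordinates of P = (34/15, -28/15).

Signed area of the reference triangle: [UVW] = ½·(0·(-4−0) + 4·(0−0) + 1·(0−(-4))) = ½·(0 + 0 + 4) = 2.
[PVW] = ½·((34/15)·(-4−0) + 4·(0−(-28/15)) + 1·(-28/15−(-4))) = ½·(-136/15 + 112/15 + 32/15) = 4/15, so the U-coordinate is (4/15)/2 = 2/15.
[UPW] = ½·(0·(-28/15−0) + (34/15)·(0−0) + 1·(0−(-28/15))) = ½·(0 + 0 + 28/15) = 14/15, so the V-coordinate is 7/15.
[UVP] = ½·(0·(-4−(-28/15)) + 4·(-28/15−0) + (34/15)·(0−(-4))) = ½·(0 − 112/15 + 136/15) = 4/5, so the W-coordinate is 2/5.
Check: 2/15 + 7/15 + 2/5 = 1.

(2/15, 7/15, 2/5)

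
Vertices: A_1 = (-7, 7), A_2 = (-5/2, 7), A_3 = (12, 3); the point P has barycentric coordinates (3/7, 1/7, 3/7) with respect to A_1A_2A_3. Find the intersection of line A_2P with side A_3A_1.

(5/2, 5)

Line A_2P meets A_3A_1 where the A_2-coordinate vanishes; zeroing P's A_2-weight and renormalizing leaves A_3, A_1-weights 3/7 : 3/7 → (1/2, 1/2).
So Q = (1/2)·A_3 + (1/2)·A_1 = (5/2, 5).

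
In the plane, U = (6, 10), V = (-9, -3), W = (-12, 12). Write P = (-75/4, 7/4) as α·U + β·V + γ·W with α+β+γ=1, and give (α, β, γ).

(-1/2, 3/4, 3/4)

Signed area of the reference triangle: [UVW] = ½·(6·(-3−12) + (-9)·(12−10) + (-12)·(10−(-3))) = ½·(-90 − 18 − 156) = -132.
[PVW] = ½·((-75/4)·(-3−12) + (-9)·(12−(7/4)) + (-12)·(7/4−(-3))) = ½·(1125/4 − 369/4 − 57) = 66, so the U-coordinate is 66/(-132) = -1/2.
[UPW] = ½·(6·(7/4−12) + (-75/4)·(12−10) + (-12)·(10−(7/4))) = ½·(-123/2 − 75/2 − 99) = -99, so the V-coordinate is 3/4.
[UVP] = ½·(6·(-3−(7/4)) + (-9)·(7/4−10) + (-75/4)·(10−(-3))) = ½·(-57/2 + 297/4 − 975/4) = -99, so the W-coordinate is 3/4.
Check: -1/2 + 3/4 + 3/4 = 1.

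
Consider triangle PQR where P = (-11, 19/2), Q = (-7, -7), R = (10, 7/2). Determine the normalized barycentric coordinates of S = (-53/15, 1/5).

Signed area of the reference triangle: [PQR] = ½·((-11)·(-7−(7/2)) + (-7)·(7/2−(19/2)) + 10·(19/2−(-7))) = ½·(231/2 + 42 + 165) = 645/4.
[SQR] = ½·((-53/15)·(-7−(7/2)) + (-7)·(7/2−(1/5)) + 10·(1/5−(-7))) = ½·(371/10 − 231/10 + 72) = 43, so the P-coordinate is 43/(645/4) = 4/15.
[PSR] = ½·((-11)·(1/5−(7/2)) + (-53/15)·(7/2−(19/2)) + 10·(19/2−(1/5))) = ½·(363/10 + 106/5 + 93) = 301/4, so the Q-coordinate is 7/15.
[PQS] = ½·((-11)·(-7−(1/5)) + (-7)·(1/5−(19/2)) + (-53/15)·(19/2−(-7))) = ½·(396/5 + 651/10 − 583/10) = 43, so the R-coordinate is 4/15.
Check: 4/15 + 7/15 + 4/15 = 1.

(4/15, 7/15, 4/15)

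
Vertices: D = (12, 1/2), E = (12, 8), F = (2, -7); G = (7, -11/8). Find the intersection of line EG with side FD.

Barycentric coordinates of G with respect to DEF: (1/4, 1/4, 1/2).
On side FD the E-coordinate is zero; dropping G's E-weight 1/4 and renormalizing the remaining 1/2 : 1/4 gives weights 2/3, 1/3 on F, D.
H = (2/3)·(2, -7) + (1/3)·(12, 1/2) = (16/3, -9/2).

(16/3, -9/2)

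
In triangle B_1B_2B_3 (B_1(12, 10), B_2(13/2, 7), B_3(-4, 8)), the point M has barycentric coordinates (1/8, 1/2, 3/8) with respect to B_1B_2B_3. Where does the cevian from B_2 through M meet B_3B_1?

(0, 17/2)

Line B_2M meets B_3B_1 where the B_2-coordinate vanishes; zeroing M's B_2-weight and renormalizing leaves B_3, B_1-weights 3/8 : 1/8 → (3/4, 1/4).
So N = (3/4)·B_3 + (1/4)·B_1 = (0, 17/2).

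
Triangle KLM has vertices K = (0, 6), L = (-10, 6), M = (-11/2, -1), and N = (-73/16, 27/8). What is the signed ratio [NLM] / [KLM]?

[KLM] = ½·(0·(6−(-1)) + (-10)·(-1−6) + (-11/2)·(6−6)) = ½·(0 + 70 + 0) = 35.
[NLM] = ½·((-73/16)·(6−(-1)) + (-10)·(-1−(27/8)) + (-11/2)·(27/8−6)) = ½·(-511/16 + 175/4 + 231/16) = 105/8, so the ratio is (105/8)/35 = 3/8.

3/8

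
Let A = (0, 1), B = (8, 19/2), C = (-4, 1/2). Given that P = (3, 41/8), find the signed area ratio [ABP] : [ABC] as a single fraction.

1/4

[ABC] = ½·(0·(19/2−(1/2)) + 8·(1/2−1) + (-4)·(1−(19/2))) = ½·(0 − 4 + 34) = 15.
[ABP] = ½·(0·(19/2−(41/8)) + 8·(41/8−1) + 3·(1−(19/2))) = ½·(0 + 33 − 51/2) = 15/4, so the ratio is (15/4)/15 = 1/4.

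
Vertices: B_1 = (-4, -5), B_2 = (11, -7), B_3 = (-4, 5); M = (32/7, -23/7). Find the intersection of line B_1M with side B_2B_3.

Barycentric coordinates of M with respect to B_1B_2B_3: (1/7, 4/7, 2/7).
On side B_2B_3 the B_1-coordinate is zero; dropping M's B_1-weight 1/7 and renormalizing the remaining 4/7 : 2/7 gives weights 2/3, 1/3 on B_2, B_3.
N = (2/3)·(11, -7) + (1/3)·(-4, 5) = (6, -3).

(6, -3)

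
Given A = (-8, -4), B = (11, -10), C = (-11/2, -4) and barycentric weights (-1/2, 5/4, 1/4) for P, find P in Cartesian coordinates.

P = (-1/2)·A + (5/4)·B + (1/4)·C.
x-coordinate: (-1/2)·(-8) + (5/4)·11 + (1/4)·(-11/2) = 131/8.
y-coordinate: (-1/2)·(-4) + (5/4)·(-10) + (1/4)·(-4) = -23/2.

(131/8, -23/2)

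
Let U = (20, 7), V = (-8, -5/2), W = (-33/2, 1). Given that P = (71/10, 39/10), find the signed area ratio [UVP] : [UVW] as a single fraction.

[UVW] = ½·(20·(-5/2−1) + (-8)·(1−7) + (-33/2)·(7−(-5/2))) = ½·(-70 + 48 − 627/4) = -715/8.
[UVP] = ½·(20·(-5/2−(39/10)) + (-8)·(39/10−7) + (71/10)·(7−(-5/2))) = ½·(-128 + 124/5 + 1349/20) = -143/8, so the ratio is (-143/8)/(-715/8) = 1/5.

1/5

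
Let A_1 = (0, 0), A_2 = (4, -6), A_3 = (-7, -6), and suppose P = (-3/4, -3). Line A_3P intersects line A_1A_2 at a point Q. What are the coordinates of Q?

(4/3, -2)

Barycentric coordinates of P with respect to A_1A_2A_3: (1/2, 1/4, 1/4).
On side A_1A_2 the A_3-coordinate is zero; dropping P's A_3-weight 1/4 and renormalizing the remaining 1/2 : 1/4 gives weights 2/3, 1/3 on A_1, A_2.
Q = (2/3)·(0, 0) + (1/3)·(4, -6) = (4/3, -2).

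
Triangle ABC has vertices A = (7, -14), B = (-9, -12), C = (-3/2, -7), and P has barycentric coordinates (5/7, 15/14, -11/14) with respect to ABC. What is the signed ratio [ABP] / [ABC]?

-11/14

The signed ratio [ABP]/[ABC] equals the barycentric coordinate of P at vertex C, which is -11/14.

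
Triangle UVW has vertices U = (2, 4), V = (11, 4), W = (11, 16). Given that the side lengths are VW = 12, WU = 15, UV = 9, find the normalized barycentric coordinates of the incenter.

The incenter has barycentric coordinates proportional to the opposite side lengths: (12 : 15 : 9).
Normalizing by 12+15+9 = 36 gives (1/3, 5/12, 1/4).

(1/3, 5/12, 1/4)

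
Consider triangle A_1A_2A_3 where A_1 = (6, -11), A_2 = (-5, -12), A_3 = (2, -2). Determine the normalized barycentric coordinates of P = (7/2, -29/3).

Signed area of the reference triangle: [A_1A_2A_3] = ½·(6·(-12−(-2)) + (-5)·(-2−(-11)) + 2·(-11−(-12))) = ½·(-60 − 45 + 2) = -103/2.
[PA_2A_3] = ½·((7/2)·(-12−(-2)) + (-5)·(-2−(-29/3)) + 2·(-29/3−(-12))) = ½·(-35 − 115/3 + 14/3) = -103/3, so the A_1-coordinate is (-103/3)/(-103/2) = 2/3.
[A_1PA_3] = ½·(6·(-29/3−(-2)) + (7/2)·(-2−(-11)) + 2·(-11−(-29/3))) = ½·(-46 + 63/2 − 8/3) = -103/12, so the A_2-coordinate is 1/6.
[A_1A_2P] = ½·(6·(-12−(-29/3)) + (-5)·(-29/3−(-11)) + (7/2)·(-11−(-12))) = ½·(-14 − 20/3 + 7/2) = -103/12, so the A_3-coordinate is 1/6.

(2/3, 1/6, 1/6)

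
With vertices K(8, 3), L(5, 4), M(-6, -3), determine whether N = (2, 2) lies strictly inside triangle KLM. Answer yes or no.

yes

Barycentric coordinates of N: (1/32, 11/16, 9/32).
The three coordinates are positive, positive, positive; a point is interior exactly when all three are positive.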